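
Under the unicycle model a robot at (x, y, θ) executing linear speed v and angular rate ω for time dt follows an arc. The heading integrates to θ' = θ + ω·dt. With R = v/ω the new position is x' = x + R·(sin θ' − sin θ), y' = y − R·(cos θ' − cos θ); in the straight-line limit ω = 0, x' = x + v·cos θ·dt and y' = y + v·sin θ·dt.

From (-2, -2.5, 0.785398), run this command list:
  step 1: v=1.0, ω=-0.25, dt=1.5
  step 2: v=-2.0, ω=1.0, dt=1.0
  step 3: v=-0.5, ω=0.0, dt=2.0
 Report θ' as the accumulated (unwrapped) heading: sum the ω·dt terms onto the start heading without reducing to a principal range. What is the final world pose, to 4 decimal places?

step 1: θ'=0.4104 (R=-4.0000) → pose (-0.7675, -1.6606, 0.4104)
step 2: θ'=1.4104 (R=-2.0000) → pose (-1.9438, -3.1751, 1.4104)
step 3: θ'=1.4104 (straight) → pose (-2.1036, -4.1622, 1.4104)

(-2.1036, -4.1622, 1.4104)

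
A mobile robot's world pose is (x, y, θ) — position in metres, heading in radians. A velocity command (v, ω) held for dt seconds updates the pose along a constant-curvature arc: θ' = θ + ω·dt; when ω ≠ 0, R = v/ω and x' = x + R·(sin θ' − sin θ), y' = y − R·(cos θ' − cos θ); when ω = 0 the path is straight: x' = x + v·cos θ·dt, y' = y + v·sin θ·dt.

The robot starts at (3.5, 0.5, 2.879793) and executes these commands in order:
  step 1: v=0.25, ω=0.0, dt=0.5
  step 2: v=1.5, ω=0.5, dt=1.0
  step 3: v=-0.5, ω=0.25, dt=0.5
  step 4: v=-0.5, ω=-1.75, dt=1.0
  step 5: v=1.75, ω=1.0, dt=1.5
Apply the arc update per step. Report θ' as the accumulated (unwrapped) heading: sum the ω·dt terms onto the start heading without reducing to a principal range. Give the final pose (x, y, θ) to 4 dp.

(0.5978, 1.8277, 3.2548)

step 1: θ'=2.8798 (straight) → pose (3.3793, 0.5324, 2.8798)
step 2: θ'=3.3798 (R=3.0000) → pose (1.8949, 0.5499, 3.3798)
step 3: θ'=3.5048 (R=-2.0000) → pose (2.1336, 0.6239, 3.5048)
step 4: θ'=1.7548 (R=0.2857) → pose (2.5160, 0.4091, 1.7548)
step 5: θ'=3.2548 (R=1.7500) → pose (0.5978, 1.8277, 3.2548)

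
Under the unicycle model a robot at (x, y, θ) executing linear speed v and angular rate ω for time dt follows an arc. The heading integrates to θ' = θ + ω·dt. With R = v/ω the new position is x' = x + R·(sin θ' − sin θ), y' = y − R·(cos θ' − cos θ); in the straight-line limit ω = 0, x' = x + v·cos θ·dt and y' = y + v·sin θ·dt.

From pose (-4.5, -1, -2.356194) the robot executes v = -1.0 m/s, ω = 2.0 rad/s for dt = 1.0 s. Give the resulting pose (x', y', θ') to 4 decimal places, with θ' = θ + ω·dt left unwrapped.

(-4.6792, -0.1778, -0.3562)

θ' = -2.3562 + 2.0·1.0 = -0.3562
R = v/ω = -1.0/2.0 = -0.5000
x' = -4.5 + -0.5000·(sin -0.3562 − sin -2.3562) = -4.6792
y' = -1 − -0.5000·(cos -0.3562 − cos -2.3562) = -0.1778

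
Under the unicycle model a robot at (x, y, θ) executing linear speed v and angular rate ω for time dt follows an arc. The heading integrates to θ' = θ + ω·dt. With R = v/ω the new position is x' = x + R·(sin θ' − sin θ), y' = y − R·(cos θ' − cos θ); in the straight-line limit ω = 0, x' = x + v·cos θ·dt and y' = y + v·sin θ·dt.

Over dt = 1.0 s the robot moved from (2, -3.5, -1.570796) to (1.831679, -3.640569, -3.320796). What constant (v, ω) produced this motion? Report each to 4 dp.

v = 0.2500, ω = -1.7500

Δθ = -3.320796 − -1.570796 = -1.750000
ω = Δθ/dt = -1.750000/1.0 = -1.7500
R = Δx/(sin θ' − sin θ) = -0.1429
v = R·ω = -0.1429·-1.7500 = 0.2500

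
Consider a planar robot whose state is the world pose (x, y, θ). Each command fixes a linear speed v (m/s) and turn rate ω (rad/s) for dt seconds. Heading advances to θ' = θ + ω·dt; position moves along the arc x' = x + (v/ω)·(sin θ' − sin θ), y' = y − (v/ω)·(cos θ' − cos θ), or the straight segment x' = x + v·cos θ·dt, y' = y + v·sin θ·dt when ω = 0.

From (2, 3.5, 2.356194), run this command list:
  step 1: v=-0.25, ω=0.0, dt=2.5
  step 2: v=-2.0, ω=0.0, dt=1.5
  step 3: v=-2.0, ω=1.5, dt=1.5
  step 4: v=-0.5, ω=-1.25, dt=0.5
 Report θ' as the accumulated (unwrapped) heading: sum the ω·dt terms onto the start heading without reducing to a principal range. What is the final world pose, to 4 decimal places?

step 1: θ'=2.3562 (straight) → pose (2.4419, 3.0581, 2.3562)
step 2: θ'=2.3562 (straight) → pose (4.5633, 0.9367, 2.3562)
step 3: θ'=4.6062 (R=-1.3333) → pose (6.8319, 1.7382, 4.6062)
step 4: θ'=3.9812 (R=0.4000) → pose (6.9319, 1.9629, 3.9812)

(6.9319, 1.9629, 3.9812)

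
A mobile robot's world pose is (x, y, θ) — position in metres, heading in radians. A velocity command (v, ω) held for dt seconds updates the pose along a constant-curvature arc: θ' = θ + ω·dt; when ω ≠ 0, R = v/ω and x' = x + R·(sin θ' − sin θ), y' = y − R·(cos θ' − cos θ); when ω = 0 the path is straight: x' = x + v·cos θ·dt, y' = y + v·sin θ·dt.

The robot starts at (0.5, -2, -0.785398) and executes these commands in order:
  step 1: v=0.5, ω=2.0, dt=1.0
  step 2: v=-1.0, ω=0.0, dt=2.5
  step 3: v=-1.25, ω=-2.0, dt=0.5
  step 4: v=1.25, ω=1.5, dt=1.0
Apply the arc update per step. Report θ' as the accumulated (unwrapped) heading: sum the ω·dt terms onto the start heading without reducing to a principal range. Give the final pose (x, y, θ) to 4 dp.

step 1: θ'=1.2146 (R=0.2500) → pose (0.9111, -1.9104, 1.2146)
step 2: θ'=1.2146 (straight) → pose (0.0393, -4.2535, 1.2146)
step 3: θ'=0.2146 (R=0.6250) → pose (-0.4134, -4.6462, 0.2146)
step 4: θ'=1.7146 (R=0.8333) → pose (0.2339, -3.7126, 1.7146)

(0.2339, -3.7126, 1.7146)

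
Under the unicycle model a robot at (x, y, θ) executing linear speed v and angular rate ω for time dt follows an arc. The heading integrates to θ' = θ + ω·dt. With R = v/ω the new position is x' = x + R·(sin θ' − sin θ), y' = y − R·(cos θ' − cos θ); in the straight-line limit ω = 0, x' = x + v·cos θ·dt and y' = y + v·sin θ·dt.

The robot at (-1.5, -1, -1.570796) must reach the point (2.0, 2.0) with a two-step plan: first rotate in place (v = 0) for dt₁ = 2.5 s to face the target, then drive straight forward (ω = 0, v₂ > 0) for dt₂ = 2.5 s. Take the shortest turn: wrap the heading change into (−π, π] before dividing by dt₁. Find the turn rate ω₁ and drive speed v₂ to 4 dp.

ω₁ = 0.9118, v₂ = 1.8439

heading to target = atan2(2−-1, 2−-1.5) = 0.7086
Δθ = wrap(0.7086 − -1.5708) = 2.2794; ω₁ = Δθ/dt₁ = 0.9118
distance = √((2−-1.5)² + (2−-1)²) = 4.6098; v₂ = distance/dt₂ = 1.8439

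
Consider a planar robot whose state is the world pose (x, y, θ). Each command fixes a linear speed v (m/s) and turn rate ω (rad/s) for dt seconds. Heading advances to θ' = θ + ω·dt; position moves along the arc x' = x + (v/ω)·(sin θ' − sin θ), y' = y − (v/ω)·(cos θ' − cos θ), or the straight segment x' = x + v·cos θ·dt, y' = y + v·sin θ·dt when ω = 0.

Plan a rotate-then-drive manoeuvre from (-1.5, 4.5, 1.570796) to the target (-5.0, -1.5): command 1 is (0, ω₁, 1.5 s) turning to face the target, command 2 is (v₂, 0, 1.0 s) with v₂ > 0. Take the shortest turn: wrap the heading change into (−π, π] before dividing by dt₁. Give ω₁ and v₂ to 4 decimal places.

heading to target = atan2(-1.5−4.5, -5−-1.5) = -2.0989
Δθ = wrap(-2.0989 − 1.5708) = 2.6135; ω₁ = Δθ/dt₁ = 1.7423
distance = √((-5−-1.5)² + (-1.5−4.5)²) = 6.9462; v₂ = distance/dt₂ = 6.9462

ω₁ = 1.7423, v₂ = 6.9462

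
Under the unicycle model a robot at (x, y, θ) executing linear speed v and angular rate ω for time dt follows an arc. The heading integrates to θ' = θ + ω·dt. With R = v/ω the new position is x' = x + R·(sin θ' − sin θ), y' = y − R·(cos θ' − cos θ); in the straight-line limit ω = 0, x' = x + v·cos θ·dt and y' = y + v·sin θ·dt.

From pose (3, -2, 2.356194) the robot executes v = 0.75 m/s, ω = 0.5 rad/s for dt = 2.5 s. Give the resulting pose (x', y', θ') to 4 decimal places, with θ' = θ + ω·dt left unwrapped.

θ' = 2.3562 + 0.5·2.5 = 3.6062
R = v/ω = 0.75/0.5 = 1.5000
x' = 3 + 1.5000·(sin 3.6062 − sin 2.3562) = 1.2672
y' = -2 − 1.5000·(cos 3.6062 − cos 2.3562) = -1.7197

(1.2672, -1.7197, 3.6062)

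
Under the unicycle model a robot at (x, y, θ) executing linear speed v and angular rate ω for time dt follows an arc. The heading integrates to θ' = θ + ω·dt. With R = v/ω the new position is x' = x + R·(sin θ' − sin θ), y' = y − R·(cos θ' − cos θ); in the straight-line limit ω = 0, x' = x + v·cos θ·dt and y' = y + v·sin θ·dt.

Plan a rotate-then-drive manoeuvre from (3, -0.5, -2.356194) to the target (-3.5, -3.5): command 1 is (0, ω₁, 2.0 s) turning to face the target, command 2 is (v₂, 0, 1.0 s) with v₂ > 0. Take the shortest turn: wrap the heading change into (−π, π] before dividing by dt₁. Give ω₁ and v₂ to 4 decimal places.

ω₁ = -0.1765, v₂ = 7.1589

heading to target = atan2(-3.5−-0.5, -3.5−3) = -2.7092
Δθ = wrap(-2.7092 − -2.3562) = -0.3530; ω₁ = Δθ/dt₁ = -0.1765
distance = √((-3.5−3)² + (-3.5−-0.5)²) = 7.1589; v₂ = distance/dt₂ = 7.1589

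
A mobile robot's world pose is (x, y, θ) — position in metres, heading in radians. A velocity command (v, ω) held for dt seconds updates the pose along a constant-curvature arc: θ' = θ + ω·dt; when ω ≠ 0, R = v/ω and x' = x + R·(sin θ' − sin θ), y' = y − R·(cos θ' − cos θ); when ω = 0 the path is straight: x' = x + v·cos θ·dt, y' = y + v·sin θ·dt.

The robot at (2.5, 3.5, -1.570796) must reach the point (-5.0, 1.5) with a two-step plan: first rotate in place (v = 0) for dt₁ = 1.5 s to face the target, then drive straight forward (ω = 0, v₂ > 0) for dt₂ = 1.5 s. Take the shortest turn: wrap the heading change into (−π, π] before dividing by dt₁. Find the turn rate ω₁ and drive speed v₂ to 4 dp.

ω₁ = -0.8735, v₂ = 5.1747

heading to target = atan2(1.5−3.5, -5−2.5) = -2.8810
Δθ = wrap(-2.8810 − -1.5708) = -1.3102; ω₁ = Δθ/dt₁ = -0.8735
distance = √((-5−2.5)² + (1.5−3.5)²) = 7.7621; v₂ = distance/dt₂ = 5.1747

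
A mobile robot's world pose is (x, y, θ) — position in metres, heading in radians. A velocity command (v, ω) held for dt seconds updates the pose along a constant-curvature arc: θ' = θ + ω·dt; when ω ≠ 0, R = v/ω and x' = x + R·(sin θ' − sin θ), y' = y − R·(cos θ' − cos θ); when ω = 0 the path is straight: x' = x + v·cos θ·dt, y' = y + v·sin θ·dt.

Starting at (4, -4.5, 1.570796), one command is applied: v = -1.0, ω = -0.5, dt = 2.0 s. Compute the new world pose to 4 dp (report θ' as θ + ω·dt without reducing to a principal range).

θ' = 1.5708 + -0.5·2.0 = 0.5708
R = v/ω = -1.0/-0.5 = 2.0000
x' = 4 + 2.0000·(sin 0.5708 − sin 1.5708) = 3.0806
y' = -4.5 − 2.0000·(cos 0.5708 − cos 1.5708) = -6.1829

(3.0806, -6.1829, 0.5708)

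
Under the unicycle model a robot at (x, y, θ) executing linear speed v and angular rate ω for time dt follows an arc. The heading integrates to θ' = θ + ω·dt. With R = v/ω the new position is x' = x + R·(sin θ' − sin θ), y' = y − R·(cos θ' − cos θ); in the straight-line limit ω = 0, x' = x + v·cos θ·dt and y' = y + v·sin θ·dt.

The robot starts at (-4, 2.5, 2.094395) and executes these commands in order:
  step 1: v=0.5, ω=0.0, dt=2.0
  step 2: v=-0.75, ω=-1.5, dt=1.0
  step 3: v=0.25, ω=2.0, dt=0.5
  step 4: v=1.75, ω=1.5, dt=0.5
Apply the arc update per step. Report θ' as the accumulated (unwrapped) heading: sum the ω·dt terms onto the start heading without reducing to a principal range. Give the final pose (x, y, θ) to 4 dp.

step 1: θ'=2.0944 (straight) → pose (-4.5000, 3.3660, 2.0944)
step 2: θ'=0.5944 (R=0.5000) → pose (-4.6530, 2.7018, 0.5944)
step 3: θ'=1.5944 (R=0.1250) → pose (-4.5980, 2.8083, 1.5944)
step 4: θ'=2.3444 (R=1.1667) → pose (-4.9298, 3.5959, 2.3444)

(-4.9298, 3.5959, 2.3444)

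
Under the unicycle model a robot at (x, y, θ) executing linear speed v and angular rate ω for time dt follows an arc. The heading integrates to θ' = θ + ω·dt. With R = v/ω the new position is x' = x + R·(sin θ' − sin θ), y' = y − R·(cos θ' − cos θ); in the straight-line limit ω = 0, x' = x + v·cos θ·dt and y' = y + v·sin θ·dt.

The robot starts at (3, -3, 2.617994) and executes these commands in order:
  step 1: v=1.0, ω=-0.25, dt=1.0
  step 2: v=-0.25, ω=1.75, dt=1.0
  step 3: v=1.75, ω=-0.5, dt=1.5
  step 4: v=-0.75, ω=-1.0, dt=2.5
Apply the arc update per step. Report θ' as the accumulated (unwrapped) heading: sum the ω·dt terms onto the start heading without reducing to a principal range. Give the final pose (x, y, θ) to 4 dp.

step 1: θ'=2.3680 (R=-4.0000) → pose (2.2051, -2.3975, 2.3680)
step 2: θ'=4.1180 (R=-0.1429) → pose (2.4233, -2.3753, 4.1180)
step 3: θ'=3.3680 (R=-3.5000) → pose (0.3093, -3.8260, 3.3680)
step 4: θ'=0.8680 (R=0.7500) → pose (1.0499, -5.0416, 0.8680)

(1.0499, -5.0416, 0.8680)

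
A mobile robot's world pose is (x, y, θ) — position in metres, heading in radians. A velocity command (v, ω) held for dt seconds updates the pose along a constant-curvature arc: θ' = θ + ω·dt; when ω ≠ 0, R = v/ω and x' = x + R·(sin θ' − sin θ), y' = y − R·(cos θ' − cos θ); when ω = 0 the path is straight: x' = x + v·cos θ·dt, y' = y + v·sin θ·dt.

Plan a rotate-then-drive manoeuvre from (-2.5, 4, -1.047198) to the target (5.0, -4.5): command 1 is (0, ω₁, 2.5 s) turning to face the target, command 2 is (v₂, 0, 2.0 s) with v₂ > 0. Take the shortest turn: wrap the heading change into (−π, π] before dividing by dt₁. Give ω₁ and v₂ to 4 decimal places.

heading to target = atan2(-4.5−4, 5−-2.5) = -0.8478
Δθ = wrap(-0.8478 − -1.0472) = 0.1994; ω₁ = Δθ/dt₁ = 0.0798
distance = √((5−-2.5)² + (-4.5−4)²) = 11.3358; v₂ = distance/dt₂ = 5.6679

ω₁ = 0.0798, v₂ = 5.6679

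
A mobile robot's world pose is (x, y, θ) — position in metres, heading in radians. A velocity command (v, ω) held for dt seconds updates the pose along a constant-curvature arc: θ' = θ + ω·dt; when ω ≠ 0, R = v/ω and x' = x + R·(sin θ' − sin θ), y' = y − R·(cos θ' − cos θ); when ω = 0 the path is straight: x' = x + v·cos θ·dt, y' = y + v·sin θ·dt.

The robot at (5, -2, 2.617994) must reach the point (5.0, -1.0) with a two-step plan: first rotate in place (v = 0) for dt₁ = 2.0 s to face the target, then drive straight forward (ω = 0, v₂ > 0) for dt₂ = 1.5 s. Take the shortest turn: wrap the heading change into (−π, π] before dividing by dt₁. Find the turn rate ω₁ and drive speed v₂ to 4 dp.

heading to target = atan2(-1−-2, 5−5) = 1.5708
Δθ = wrap(1.5708 − 2.6180) = -1.0472; ω₁ = Δθ/dt₁ = -0.5236
distance = √((5−5)² + (-1−-2)²) = 1.0000; v₂ = distance/dt₂ = 0.6667

ω₁ = -0.5236, v₂ = 0.6667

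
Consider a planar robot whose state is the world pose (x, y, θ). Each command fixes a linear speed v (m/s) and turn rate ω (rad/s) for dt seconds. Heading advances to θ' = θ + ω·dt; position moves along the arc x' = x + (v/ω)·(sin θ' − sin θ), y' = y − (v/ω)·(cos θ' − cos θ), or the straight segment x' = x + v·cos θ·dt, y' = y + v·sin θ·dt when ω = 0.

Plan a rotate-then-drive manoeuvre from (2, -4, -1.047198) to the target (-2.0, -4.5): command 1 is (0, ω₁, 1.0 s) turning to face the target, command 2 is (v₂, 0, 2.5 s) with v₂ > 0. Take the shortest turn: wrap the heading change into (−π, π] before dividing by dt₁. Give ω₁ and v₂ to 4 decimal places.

ω₁ = -1.9700, v₂ = 1.6125

heading to target = atan2(-4.5−-4, -2−2) = -3.0172
Δθ = wrap(-3.0172 − -1.0472) = -1.9700; ω₁ = Δθ/dt₁ = -1.9700
distance = √((-2−2)² + (-4.5−-4)²) = 4.0311; v₂ = distance/dt₂ = 1.6125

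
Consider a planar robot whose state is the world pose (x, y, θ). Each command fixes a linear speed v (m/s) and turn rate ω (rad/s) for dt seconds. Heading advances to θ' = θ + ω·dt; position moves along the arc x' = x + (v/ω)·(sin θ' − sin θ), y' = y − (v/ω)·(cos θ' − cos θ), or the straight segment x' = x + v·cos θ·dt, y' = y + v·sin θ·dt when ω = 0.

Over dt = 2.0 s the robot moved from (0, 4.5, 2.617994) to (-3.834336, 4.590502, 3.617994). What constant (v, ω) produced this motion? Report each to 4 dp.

Δθ = 3.617994 − 2.617994 = 1.000000
ω = Δθ/dt = 1.000000/2.0 = 0.5000
R = Δx/(sin θ' − sin θ) = 4.0000
v = R·ω = 4.0000·0.5000 = 2.0000

v = 2.0000, ω = 0.5000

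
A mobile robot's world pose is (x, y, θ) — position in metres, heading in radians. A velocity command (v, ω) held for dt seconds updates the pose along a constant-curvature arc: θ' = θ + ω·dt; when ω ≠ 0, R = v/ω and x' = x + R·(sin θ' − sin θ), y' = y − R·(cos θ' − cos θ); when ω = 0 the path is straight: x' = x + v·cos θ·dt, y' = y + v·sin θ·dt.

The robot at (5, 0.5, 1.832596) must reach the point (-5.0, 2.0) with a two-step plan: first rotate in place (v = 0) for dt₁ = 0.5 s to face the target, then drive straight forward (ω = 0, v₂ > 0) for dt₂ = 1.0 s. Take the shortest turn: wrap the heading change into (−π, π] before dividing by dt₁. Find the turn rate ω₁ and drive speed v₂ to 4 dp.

heading to target = atan2(2−0.5, -5−5) = 2.9927
Δθ = wrap(2.9927 − 1.8326) = 1.1601; ω₁ = Δθ/dt₁ = 2.3202
distance = √((-5−5)² + (2−0.5)²) = 10.1119; v₂ = distance/dt₂ = 10.1119

ω₁ = 2.3202, v₂ = 10.1119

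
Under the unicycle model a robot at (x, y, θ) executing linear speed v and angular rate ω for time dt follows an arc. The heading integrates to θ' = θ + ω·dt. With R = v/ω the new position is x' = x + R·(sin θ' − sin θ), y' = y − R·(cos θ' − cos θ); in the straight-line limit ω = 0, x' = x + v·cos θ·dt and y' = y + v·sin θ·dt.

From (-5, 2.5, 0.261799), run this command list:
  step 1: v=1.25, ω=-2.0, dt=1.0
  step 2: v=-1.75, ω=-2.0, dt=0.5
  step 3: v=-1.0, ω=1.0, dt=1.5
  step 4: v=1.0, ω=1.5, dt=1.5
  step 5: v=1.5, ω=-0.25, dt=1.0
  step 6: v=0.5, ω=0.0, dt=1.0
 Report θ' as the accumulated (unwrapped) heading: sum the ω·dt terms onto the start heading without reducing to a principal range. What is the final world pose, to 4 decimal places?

step 1: θ'=-1.7382 (R=-0.6250) → pose (-4.2220, 1.7922, -1.7382)
step 2: θ'=-2.7382 (R=0.8750) → pose (-3.7027, 2.4511, -2.7382)
step 3: θ'=-1.2382 (R=-1.0000) → pose (-3.1500, 3.6974, -1.2382)
step 4: θ'=1.0118 (R=0.6667) → pose (-1.9547, 3.5615, 1.0118)
step 5: θ'=0.7618 (R=-6.0000) → pose (-1.0093, 4.7210, 0.7618)
step 6: θ'=0.7618 (straight) → pose (-0.6475, 5.0661, 0.7618)

(-0.6475, 5.0661, 0.7618)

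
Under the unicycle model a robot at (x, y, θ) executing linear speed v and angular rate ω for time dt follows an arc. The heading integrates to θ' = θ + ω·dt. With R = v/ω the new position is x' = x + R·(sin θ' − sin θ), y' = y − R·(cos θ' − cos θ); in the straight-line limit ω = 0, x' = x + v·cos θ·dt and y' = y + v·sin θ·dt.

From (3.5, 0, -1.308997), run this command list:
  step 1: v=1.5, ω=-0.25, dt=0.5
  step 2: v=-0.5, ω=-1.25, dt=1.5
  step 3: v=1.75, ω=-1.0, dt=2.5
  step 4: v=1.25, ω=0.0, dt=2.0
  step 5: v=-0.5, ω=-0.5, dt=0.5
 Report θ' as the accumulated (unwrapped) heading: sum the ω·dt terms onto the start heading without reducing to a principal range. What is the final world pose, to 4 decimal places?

step 1: θ'=-1.4340 (R=-6.0000) → pose (3.6484, -0.7347, -1.4340)
step 2: θ'=-3.3090 (R=0.4000) → pose (4.1113, -0.2857, -3.3090)
step 3: θ'=-5.8090 (R=-1.7500) → pose (3.6038, 2.9967, -5.8090)
step 4: θ'=-5.8090 (straight) → pose (5.8280, 4.1383, -5.8090)
step 5: θ'=-6.0590 (R=1.0000) → pose (5.5937, 4.0530, -6.0590)

(5.5937, 4.0530, -6.0590)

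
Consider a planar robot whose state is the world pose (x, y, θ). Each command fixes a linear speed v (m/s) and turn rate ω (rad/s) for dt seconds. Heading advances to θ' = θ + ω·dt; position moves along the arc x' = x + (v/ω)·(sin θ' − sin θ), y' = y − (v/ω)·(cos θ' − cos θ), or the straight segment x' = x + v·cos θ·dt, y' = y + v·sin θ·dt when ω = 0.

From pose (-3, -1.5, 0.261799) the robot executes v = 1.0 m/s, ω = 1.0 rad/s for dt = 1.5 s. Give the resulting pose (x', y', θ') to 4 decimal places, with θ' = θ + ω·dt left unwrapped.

θ' = 0.2618 + 1.0·1.5 = 1.7618
R = v/ω = 1.0/1.0 = 1.0000
x' = -3 + 1.0000·(sin 1.7618 − sin 0.2618) = -2.2770
y' = -1.5 − 1.0000·(cos 1.7618 − cos 0.2618) = -0.3442

(-2.2770, -0.3442, 1.7618)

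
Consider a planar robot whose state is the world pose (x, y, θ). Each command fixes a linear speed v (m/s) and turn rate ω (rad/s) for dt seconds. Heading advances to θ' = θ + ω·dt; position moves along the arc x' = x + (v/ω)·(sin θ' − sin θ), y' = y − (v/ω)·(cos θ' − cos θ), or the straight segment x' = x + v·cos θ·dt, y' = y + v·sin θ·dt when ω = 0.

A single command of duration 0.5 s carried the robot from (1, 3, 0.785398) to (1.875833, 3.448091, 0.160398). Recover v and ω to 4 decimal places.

Δθ = 0.160398 − 0.785398 = -0.625000
ω = Δθ/dt = -0.625000/0.5 = -1.2500
R = Δx/(sin θ' − sin θ) = -1.6000
v = R·ω = -1.6000·-1.2500 = 2.0000

v = 2.0000, ω = -1.2500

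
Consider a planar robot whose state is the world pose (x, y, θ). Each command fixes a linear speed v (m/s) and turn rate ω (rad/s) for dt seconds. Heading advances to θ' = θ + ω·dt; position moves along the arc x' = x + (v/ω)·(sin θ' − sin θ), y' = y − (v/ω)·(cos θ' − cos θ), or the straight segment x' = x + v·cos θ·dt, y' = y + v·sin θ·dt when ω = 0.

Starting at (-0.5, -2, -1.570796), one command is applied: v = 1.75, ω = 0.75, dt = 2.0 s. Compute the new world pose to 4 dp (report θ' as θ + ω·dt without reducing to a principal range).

θ' = -1.5708 + 0.75·2.0 = -0.0708
R = v/ω = 1.75/0.75 = 2.3333
x' = -0.5 + 2.3333·(sin -0.0708 − sin -1.5708) = 1.6683
y' = -2 − 2.3333·(cos -0.0708 − cos -1.5708) = -4.3275

(1.6683, -4.3275, -0.0708)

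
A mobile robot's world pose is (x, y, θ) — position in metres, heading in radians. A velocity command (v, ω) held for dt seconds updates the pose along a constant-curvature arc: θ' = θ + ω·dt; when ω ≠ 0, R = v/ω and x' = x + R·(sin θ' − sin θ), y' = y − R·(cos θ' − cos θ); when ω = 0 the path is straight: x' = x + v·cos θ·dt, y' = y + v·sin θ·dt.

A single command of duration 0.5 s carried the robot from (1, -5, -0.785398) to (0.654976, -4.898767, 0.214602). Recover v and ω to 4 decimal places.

Δθ = 0.214602 − -0.785398 = 1.000000
ω = Δθ/dt = 1.000000/0.5 = 2.0000
R = Δx/(sin θ' − sin θ) = -0.3750
v = R·ω = -0.3750·2.0000 = -0.7500

v = -0.7500, ω = 2.0000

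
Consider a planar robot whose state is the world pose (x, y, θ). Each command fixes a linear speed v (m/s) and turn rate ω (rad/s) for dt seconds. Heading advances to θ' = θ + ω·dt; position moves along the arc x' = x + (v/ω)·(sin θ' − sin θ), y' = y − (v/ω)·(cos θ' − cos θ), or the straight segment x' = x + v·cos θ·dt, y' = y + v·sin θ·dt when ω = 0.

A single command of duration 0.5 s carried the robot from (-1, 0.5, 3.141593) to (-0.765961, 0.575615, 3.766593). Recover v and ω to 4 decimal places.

Δθ = 3.766593 − 3.141593 = 0.625000
ω = Δθ/dt = 0.625000/0.5 = 1.2500
R = Δx/(sin θ' − sin θ) = -0.4000
v = R·ω = -0.4000·1.2500 = -0.5000

v = -0.5000, ω = 1.2500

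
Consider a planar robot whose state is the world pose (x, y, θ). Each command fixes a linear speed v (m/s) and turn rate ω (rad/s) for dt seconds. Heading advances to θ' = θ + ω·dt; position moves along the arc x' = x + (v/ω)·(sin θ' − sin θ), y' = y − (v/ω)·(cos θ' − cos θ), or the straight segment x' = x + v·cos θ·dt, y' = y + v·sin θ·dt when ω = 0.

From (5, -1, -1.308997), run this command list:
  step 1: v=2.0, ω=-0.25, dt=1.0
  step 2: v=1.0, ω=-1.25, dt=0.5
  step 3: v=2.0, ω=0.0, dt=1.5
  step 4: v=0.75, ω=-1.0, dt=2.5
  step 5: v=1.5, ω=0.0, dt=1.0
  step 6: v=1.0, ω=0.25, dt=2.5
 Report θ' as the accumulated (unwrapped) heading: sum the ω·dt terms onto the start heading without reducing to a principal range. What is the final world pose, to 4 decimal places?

step 1: θ'=-1.5590 (R=-8.0000) → pose (5.2720, -2.9762, -1.5590)
step 2: θ'=-2.1840 (R=-0.8000) → pose (5.1263, -3.4460, -2.1840)
step 3: θ'=-2.1840 (straight) → pose (3.3999, -5.8994, -2.1840)
step 4: θ'=-4.6840 (R=-0.7500) → pose (2.0368, -5.4891, -4.6840)
step 5: θ'=-4.6840 (straight) → pose (1.9942, -3.9897, -4.6840)
step 6: θ'=-4.0590 (R=4.0000) → pose (1.1720, -1.6717, -4.0590)

(1.1720, -1.6717, -4.0590)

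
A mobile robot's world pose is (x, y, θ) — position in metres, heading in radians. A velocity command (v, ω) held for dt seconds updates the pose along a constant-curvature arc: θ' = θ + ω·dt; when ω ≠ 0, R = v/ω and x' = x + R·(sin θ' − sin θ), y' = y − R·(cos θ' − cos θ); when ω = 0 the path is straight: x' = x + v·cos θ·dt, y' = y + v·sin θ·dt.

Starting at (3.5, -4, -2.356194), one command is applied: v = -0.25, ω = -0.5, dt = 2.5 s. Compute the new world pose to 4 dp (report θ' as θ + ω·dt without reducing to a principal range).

(4.0776, -3.9066, -3.6062)

θ' = -2.3562 + -0.5·2.5 = -3.6062
R = v/ω = -0.25/-0.5 = 0.5000
x' = 3.5 + 0.5000·(sin -3.6062 − sin -2.3562) = 4.0776
y' = -4 − 0.5000·(cos -3.6062 − cos -2.3562) = -3.9066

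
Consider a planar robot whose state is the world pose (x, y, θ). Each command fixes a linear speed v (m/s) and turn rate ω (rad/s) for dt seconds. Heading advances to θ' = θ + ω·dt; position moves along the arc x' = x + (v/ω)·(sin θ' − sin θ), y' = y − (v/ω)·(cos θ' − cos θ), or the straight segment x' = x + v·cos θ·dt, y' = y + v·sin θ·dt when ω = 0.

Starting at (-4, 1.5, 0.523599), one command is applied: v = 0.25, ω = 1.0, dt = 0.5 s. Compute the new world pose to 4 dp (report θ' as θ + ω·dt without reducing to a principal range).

(-3.9115, 1.5864, 1.0236)

θ' = 0.5236 + 1.0·0.5 = 1.0236
R = v/ω = 0.25/1.0 = 0.2500
x' = -4 + 0.2500·(sin 1.0236 − sin 0.5236) = -3.9115
y' = 1.5 − 0.2500·(cos 1.0236 − cos 0.5236) = 1.5864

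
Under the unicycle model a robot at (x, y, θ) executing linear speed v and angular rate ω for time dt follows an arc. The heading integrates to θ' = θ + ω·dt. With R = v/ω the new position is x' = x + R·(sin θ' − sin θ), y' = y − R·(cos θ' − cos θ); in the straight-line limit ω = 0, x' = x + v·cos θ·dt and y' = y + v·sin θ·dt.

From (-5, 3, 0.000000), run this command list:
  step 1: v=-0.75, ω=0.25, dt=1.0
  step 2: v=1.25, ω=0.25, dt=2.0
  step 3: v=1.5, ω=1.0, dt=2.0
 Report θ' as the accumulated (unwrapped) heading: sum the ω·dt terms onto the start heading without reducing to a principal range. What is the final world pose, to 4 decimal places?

(-4.0210, 6.5768, 2.7500)

step 1: θ'=0.2500 (R=-3.0000) → pose (-5.7422, 2.9067, 0.2500)
step 2: θ'=0.7500 (R=5.0000) → pose (-3.5710, 4.0929, 0.7500)
step 3: θ'=2.7500 (R=1.5000) → pose (-4.0210, 6.5768, 2.7500)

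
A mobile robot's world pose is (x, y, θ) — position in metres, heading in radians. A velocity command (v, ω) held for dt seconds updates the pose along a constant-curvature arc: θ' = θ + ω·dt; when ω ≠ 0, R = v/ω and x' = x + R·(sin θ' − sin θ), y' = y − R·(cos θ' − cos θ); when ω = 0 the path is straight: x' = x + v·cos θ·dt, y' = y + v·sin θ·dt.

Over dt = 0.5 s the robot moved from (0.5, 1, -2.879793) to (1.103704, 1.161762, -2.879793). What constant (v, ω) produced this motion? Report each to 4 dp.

Δθ = -2.879793 − -2.879793 = 0.000000
ω = Δθ/dt = 0.000000/0.5 = 0.0000
ω = 0 → v = (Δx·cos θ + Δy·sin θ)/dt = -1.2500

v = -1.2500, ω = 0.0000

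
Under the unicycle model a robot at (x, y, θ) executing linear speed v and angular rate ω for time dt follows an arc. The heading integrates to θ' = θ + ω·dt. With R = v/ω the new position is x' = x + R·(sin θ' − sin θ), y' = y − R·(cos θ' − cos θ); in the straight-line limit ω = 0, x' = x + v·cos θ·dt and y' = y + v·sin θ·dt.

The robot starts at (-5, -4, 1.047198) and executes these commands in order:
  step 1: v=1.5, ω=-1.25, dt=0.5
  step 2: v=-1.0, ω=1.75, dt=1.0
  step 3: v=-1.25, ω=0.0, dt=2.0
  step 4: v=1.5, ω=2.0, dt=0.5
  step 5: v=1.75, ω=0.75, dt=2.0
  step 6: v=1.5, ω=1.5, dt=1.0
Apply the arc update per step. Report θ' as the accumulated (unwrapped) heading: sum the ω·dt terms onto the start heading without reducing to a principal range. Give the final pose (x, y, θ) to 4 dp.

step 1: θ'=0.4222 (R=-1.2000) → pose (-4.4525, -3.5054, 0.4222)
step 2: θ'=2.1722 (R=-0.5714) → pose (-4.6895, -4.3499, 2.1722)
step 3: θ'=2.1722 (straight) → pose (-3.2750, -6.4113, 2.1722)
step 4: θ'=3.1722 (R=0.7500) → pose (-3.9164, -6.0860, 3.1722)
step 5: θ'=4.6722 (R=2.3333) → pose (-6.1764, -8.3245, 4.6722)
step 6: θ'=6.1722 (R=1.0000) → pose (-5.2880, -9.3585, 6.1722)

(-5.2880, -9.3585, 6.1722)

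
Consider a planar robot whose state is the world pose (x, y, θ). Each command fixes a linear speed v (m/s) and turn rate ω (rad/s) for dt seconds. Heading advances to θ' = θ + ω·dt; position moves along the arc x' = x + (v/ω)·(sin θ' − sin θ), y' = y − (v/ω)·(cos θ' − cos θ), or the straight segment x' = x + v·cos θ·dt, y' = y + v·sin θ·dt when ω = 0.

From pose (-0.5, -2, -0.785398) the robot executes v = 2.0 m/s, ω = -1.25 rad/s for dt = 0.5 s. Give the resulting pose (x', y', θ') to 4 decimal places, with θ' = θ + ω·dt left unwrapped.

θ' = -0.7854 + -1.25·0.5 = -1.4104
R = v/ω = 2.0/-1.25 = -1.6000
x' = -0.5 + -1.6000·(sin -1.4104 − sin -0.7854) = -0.0519
y' = -2 − -1.6000·(cos -1.4104 − cos -0.7854) = -2.8758

(-0.0519, -2.8758, -1.4104)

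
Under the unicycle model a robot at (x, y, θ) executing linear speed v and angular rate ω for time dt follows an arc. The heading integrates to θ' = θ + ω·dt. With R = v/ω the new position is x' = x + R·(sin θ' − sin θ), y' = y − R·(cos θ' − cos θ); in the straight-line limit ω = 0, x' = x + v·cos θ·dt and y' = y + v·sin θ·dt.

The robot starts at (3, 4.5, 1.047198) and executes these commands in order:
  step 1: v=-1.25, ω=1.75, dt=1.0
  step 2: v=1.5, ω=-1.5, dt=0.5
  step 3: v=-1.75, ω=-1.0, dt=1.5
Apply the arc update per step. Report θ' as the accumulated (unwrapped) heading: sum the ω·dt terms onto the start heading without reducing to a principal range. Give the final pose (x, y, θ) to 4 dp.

step 1: θ'=2.7972 (R=-0.7143) → pose (3.3774, 3.4705, 2.7972)
step 2: θ'=2.0472 (R=-1.0000) → pose (2.8264, 3.9532, 2.0472)
step 3: θ'=0.5472 (R=1.7500) → pose (2.1818, 1.6562, 0.5472)

(2.1818, 1.6562, 0.5472)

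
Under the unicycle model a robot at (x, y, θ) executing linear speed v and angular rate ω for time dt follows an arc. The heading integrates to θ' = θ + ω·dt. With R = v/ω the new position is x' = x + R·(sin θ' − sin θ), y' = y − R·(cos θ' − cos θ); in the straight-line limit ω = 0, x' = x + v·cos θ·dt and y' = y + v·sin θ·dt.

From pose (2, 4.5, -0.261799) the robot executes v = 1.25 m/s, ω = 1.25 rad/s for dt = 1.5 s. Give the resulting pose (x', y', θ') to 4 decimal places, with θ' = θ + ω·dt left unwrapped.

θ' = -0.2618 + 1.25·1.5 = 1.6132
R = v/ω = 1.25/1.25 = 1.0000
x' = 2 + 1.0000·(sin 1.6132 − sin -0.2618) = 3.2579
y' = 4.5 − 1.0000·(cos 1.6132 − cos -0.2618) = 5.5083

(3.2579, 5.5083, 1.6132)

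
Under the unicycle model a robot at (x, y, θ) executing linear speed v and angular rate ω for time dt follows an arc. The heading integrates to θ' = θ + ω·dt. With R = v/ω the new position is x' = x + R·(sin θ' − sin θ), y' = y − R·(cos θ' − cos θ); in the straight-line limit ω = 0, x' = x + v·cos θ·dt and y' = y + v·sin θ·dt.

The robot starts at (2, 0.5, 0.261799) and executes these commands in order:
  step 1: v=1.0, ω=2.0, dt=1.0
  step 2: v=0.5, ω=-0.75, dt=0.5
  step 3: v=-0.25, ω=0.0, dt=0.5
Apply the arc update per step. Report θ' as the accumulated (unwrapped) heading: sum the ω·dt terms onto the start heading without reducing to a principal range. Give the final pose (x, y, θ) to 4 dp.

step 1: θ'=2.2618 (R=0.5000) → pose (2.2559, 1.3016, 2.2618)
step 2: θ'=1.8868 (R=-0.6667) → pose (2.1360, 1.5193, 1.8868)
step 3: θ'=1.8868 (straight) → pose (2.1748, 1.4005, 1.8868)

(2.1748, 1.4005, 1.8868)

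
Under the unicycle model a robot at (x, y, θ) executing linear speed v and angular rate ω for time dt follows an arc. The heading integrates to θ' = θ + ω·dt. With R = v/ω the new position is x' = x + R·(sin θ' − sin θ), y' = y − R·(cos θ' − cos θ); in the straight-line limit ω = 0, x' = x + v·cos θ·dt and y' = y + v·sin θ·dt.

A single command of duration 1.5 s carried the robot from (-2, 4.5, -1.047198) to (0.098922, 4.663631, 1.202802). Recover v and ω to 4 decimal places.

Δθ = 1.202802 − -1.047198 = 2.250000
ω = Δθ/dt = 2.250000/1.5 = 1.5000
R = Δx/(sin θ' − sin θ) = 1.1667
v = R·ω = 1.1667·1.5000 = 1.7500

v = 1.7500, ω = 1.5000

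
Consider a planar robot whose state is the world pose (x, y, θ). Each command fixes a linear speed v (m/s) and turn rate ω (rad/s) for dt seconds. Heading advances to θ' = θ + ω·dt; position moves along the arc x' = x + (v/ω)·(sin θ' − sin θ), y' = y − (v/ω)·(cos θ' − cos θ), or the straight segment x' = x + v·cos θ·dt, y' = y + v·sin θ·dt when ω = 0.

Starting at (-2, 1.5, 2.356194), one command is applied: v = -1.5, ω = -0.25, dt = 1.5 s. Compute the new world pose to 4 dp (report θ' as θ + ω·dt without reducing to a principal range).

(-0.7409, -0.3488, 1.9812)

θ' = 2.3562 + -0.25·1.5 = 1.9812
R = v/ω = -1.5/-0.25 = 6.0000
x' = -2 + 6.0000·(sin 1.9812 − sin 2.3562) = -0.7409
y' = 1.5 − 6.0000·(cos 1.9812 − cos 2.3562) = -0.3488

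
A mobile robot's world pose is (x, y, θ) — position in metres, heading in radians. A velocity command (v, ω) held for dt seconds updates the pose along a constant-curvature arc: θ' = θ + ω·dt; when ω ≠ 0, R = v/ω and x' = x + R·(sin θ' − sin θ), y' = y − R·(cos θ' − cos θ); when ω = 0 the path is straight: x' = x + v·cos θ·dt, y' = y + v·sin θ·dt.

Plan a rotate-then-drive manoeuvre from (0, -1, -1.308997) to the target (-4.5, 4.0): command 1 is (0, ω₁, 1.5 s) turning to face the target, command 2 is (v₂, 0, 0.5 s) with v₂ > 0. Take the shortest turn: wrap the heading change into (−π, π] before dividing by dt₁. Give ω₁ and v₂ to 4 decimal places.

ω₁ = -1.7804, v₂ = 13.4536

heading to target = atan2(4−-1, -4.5−0) = 2.3036
Δθ = wrap(2.3036 − -1.3090) = -2.6706; ω₁ = Δθ/dt₁ = -1.7804
distance = √((-4.5−0)² + (4−-1)²) = 6.7268; v₂ = distance/dt₂ = 13.4536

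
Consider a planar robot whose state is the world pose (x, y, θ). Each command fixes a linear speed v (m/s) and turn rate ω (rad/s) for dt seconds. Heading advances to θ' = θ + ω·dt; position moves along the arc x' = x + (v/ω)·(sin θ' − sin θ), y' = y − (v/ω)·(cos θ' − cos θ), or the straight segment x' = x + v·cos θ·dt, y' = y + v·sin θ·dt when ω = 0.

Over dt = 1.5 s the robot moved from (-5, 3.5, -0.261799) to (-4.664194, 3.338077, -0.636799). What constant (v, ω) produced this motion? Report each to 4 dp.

Δθ = -0.636799 − -0.261799 = -0.375000
ω = Δθ/dt = -0.375000/1.5 = -0.2500
R = Δx/(sin θ' − sin θ) = -1.0000
v = R·ω = -1.0000·-0.2500 = 0.2500

v = 0.2500, ω = -0.2500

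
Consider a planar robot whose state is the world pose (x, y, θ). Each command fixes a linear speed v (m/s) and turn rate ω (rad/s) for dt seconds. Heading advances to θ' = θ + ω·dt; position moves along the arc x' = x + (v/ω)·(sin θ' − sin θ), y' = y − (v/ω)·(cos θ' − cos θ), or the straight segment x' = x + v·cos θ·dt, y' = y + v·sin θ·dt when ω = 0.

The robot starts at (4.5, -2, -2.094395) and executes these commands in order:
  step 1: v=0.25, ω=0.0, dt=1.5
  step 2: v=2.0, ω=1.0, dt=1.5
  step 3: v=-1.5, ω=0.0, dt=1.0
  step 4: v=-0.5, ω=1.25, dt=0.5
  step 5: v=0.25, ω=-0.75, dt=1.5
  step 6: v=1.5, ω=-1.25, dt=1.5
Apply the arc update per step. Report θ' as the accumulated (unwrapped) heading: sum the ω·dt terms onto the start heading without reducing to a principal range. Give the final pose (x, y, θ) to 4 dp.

(2.8912, -5.9862, -2.9694)

step 1: θ'=-2.0944 (straight) → pose (4.3125, -2.3248, -2.0944)
step 2: θ'=-0.5944 (R=2.0000) → pose (4.9245, -4.9817, -0.5944)
step 3: θ'=-0.5944 (straight) → pose (3.6818, -4.1417, -0.5944)
step 4: θ'=0.0306 (R=-0.4000) → pose (3.4456, -4.0733, 0.0306)
step 5: θ'=-1.0944 (R=-0.3333) → pose (3.7520, -4.2536, -1.0944)
step 6: θ'=-2.9694 (R=-1.2000) → pose (2.8912, -5.9862, -2.9694)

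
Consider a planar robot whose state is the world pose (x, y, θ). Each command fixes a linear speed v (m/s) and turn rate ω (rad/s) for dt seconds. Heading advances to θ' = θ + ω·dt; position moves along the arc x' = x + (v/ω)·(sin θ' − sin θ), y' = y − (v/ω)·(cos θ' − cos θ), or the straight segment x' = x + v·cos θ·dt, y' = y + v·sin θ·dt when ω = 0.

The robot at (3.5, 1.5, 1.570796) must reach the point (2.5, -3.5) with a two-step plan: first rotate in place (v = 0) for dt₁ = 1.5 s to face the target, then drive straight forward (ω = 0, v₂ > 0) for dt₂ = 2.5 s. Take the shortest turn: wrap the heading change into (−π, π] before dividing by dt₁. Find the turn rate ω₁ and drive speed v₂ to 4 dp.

ω₁ = 1.9628, v₂ = 2.0396

heading to target = atan2(-3.5−1.5, 2.5−3.5) = -1.7682
Δθ = wrap(-1.7682 − 1.5708) = 2.9442; ω₁ = Δθ/dt₁ = 1.9628
distance = √((2.5−3.5)² + (-3.5−1.5)²) = 5.0990; v₂ = distance/dt₂ = 2.0396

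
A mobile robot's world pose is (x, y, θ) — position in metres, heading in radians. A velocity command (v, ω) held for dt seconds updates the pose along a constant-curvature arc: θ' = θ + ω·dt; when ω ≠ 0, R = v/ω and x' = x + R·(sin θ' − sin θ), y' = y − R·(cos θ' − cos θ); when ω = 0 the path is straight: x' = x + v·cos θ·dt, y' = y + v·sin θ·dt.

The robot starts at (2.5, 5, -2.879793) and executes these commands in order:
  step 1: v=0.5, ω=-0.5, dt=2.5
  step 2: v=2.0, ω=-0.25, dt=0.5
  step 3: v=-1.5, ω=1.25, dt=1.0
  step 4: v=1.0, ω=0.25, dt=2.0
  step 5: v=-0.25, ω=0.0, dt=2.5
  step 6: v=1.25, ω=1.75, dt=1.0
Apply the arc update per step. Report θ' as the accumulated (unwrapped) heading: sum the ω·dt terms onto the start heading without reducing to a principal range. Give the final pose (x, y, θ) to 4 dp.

step 1: θ'=-4.1298 (R=-1.0000) → pose (1.4061, 5.4157, -4.1298)
step 2: θ'=-4.2548 (R=-8.0000) → pose (0.9095, 6.2829, -4.2548)
step 3: θ'=-3.0048 (R=-1.2000) → pose (2.1497, 5.6243, -3.0048)
step 4: θ'=-2.5048 (R=4.0000) → pose (0.3167, 4.8777, -2.5048)
step 5: θ'=-2.5048 (straight) → pose (0.8192, 5.2493, -2.5048)
step 6: θ'=-0.7548 (R=0.7143) → pose (0.7545, 4.1547, -0.7548)

(0.7545, 4.1547, -0.7548)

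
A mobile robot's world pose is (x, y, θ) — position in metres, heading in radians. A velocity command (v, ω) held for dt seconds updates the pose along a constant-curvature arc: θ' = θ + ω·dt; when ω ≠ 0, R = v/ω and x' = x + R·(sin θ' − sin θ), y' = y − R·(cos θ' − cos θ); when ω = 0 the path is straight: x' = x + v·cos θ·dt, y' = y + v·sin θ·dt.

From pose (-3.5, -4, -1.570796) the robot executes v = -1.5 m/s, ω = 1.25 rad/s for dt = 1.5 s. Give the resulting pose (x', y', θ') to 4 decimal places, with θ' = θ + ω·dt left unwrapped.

θ' = -1.5708 + 1.25·1.5 = 0.3042
R = v/ω = -1.5/1.25 = -1.2000
x' = -3.5 + -1.2000·(sin 0.3042 − sin -1.5708) = -5.0594
y' = -4 − -1.2000·(cos 0.3042 − cos -1.5708) = -2.8551

(-5.0594, -2.8551, 0.3042)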